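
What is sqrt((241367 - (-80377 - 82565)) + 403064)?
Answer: 7*sqrt(16477) ≈ 898.54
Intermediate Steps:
sqrt((241367 - (-80377 - 82565)) + 403064) = sqrt((241367 - 1*(-162942)) + 403064) = sqrt((241367 + 162942) + 403064) = sqrt(404309 + 403064) = sqrt(807373) = 7*sqrt(16477)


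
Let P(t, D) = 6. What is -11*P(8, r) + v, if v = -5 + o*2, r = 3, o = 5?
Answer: -61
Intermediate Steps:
v = 5 (v = -5 + 5*2 = -5 + 10 = 5)
-11*P(8, r) + v = -11*6 + 5 = -66 + 5 = -61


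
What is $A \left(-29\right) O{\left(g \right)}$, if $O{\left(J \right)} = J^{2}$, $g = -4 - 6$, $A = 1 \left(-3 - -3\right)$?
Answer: $0$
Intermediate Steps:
$A = 0$ ($A = 1 \left(-3 + 3\right) = 1 \cdot 0 = 0$)
$g = -10$ ($g = -4 - 6 = -10$)
$A \left(-29\right) O{\left(g \right)} = 0 \left(-29\right) \left(-10\right)^{2} = 0 \cdot 100 = 0$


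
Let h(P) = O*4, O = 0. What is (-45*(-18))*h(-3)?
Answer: 0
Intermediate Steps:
h(P) = 0 (h(P) = 0*4 = 0)
(-45*(-18))*h(-3) = -45*(-18)*0 = 810*0 = 0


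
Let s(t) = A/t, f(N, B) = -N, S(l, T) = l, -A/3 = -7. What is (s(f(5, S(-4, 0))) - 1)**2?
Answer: 676/25 ≈ 27.040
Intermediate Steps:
A = 21 (A = -3*(-7) = 21)
s(t) = 21/t
(s(f(5, S(-4, 0))) - 1)**2 = (21/((-1*5)) - 1)**2 = (21/(-5) - 1)**2 = (21*(-1/5) - 1)**2 = (-21/5 - 1)**2 = (-26/5)**2 = 676/25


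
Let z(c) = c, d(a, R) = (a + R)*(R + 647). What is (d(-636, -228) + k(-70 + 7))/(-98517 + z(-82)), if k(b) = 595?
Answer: 361421/98599 ≈ 3.6656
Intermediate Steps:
d(a, R) = (647 + R)*(R + a) (d(a, R) = (R + a)*(647 + R) = (647 + R)*(R + a))
(d(-636, -228) + k(-70 + 7))/(-98517 + z(-82)) = (((-228)² + 647*(-228) + 647*(-636) - 228*(-636)) + 595)/(-98517 - 82) = ((51984 - 147516 - 411492 + 145008) + 595)/(-98599) = (-362016 + 595)*(-1/98599) = -361421*(-1/98599) = 361421/98599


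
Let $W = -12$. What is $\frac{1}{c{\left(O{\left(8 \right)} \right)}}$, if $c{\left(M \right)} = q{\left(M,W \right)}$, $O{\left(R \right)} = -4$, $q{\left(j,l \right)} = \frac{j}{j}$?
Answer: $1$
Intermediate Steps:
$q{\left(j,l \right)} = 1$
$c{\left(M \right)} = 1$
$\frac{1}{c{\left(O{\left(8 \right)} \right)}} = 1^{-1} = 1$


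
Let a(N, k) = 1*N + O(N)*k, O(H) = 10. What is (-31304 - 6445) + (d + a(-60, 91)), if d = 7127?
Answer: -29772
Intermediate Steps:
a(N, k) = N + 10*k (a(N, k) = 1*N + 10*k = N + 10*k)
(-31304 - 6445) + (d + a(-60, 91)) = (-31304 - 6445) + (7127 + (-60 + 10*91)) = -37749 + (7127 + (-60 + 910)) = -37749 + (7127 + 850) = -37749 + 7977 = -29772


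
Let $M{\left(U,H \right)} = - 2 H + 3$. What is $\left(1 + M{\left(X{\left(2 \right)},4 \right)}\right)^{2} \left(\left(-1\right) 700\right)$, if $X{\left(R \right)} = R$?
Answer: $-11200$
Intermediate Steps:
$M{\left(U,H \right)} = 3 - 2 H$
$\left(1 + M{\left(X{\left(2 \right)},4 \right)}\right)^{2} \left(\left(-1\right) 700\right) = \left(1 + \left(3 - 8\right)\right)^{2} \left(\left(-1\right) 700\right) = \left(1 + \left(3 - 8\right)\right)^{2} \left(-700\right) = \left(1 - 5\right)^{2} \left(-700\right) = \left(-4\right)^{2} \left(-700\right) = 16 \left(-700\right) = -11200$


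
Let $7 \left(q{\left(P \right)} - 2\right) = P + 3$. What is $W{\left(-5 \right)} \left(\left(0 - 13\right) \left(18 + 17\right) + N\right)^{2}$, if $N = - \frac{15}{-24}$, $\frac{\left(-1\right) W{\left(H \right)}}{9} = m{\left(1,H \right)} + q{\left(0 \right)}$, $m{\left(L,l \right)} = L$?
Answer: $- \frac{356757075}{56} \approx -6.3707 \cdot 10^{6}$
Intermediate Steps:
$q{\left(P \right)} = \frac{17}{7} + \frac{P}{7}$ ($q{\left(P \right)} = 2 + \frac{P + 3}{7} = 2 + \frac{3 + P}{7} = 2 + \left(\frac{3}{7} + \frac{P}{7}\right) = \frac{17}{7} + \frac{P}{7}$)
$W{\left(H \right)} = - \frac{216}{7}$ ($W{\left(H \right)} = - 9 \left(1 + \left(\frac{17}{7} + \frac{1}{7} \cdot 0\right)\right) = - 9 \left(1 + \left(\frac{17}{7} + 0\right)\right) = - 9 \left(1 + \frac{17}{7}\right) = \left(-9\right) \frac{24}{7} = - \frac{216}{7}$)
$N = \frac{5}{8}$ ($N = \left(-15\right) \left(- \frac{1}{24}\right) = \frac{5}{8} \approx 0.625$)
$W{\left(-5 \right)} \left(\left(0 - 13\right) \left(18 + 17\right) + N\right)^{2} = - \frac{216 \left(\left(0 - 13\right) \left(18 + 17\right) + \frac{5}{8}\right)^{2}}{7} = - \frac{216 \left(\left(-13\right) 35 + \frac{5}{8}\right)^{2}}{7} = - \frac{216 \left(-455 + \frac{5}{8}\right)^{2}}{7} = - \frac{216 \left(- \frac{3635}{8}\right)^{2}}{7} = \left(- \frac{216}{7}\right) \frac{13213225}{64} = - \frac{356757075}{56}$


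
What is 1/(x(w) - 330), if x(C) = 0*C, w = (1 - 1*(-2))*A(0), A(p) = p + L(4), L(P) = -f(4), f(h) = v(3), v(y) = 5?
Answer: -1/330 ≈ -0.0030303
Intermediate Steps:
f(h) = 5
L(P) = -5 (L(P) = -1*5 = -5)
A(p) = -5 + p (A(p) = p - 5 = -5 + p)
w = -15 (w = (1 - 1*(-2))*(-5 + 0) = (1 + 2)*(-5) = 3*(-5) = -15)
x(C) = 0
1/(x(w) - 330) = 1/(0 - 330) = 1/(-330) = -1/330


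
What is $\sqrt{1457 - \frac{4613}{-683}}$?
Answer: $\frac{8 \sqrt{10669143}}{683} \approx 38.259$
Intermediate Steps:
$\sqrt{1457 - \frac{4613}{-683}} = \sqrt{1457 - - \frac{4613}{683}} = \sqrt{1457 + \frac{4613}{683}} = \sqrt{\frac{999744}{683}} = \frac{8 \sqrt{10669143}}{683}$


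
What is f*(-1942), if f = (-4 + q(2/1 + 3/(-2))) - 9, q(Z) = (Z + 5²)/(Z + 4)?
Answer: 42724/3 ≈ 14241.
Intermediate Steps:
q(Z) = (25 + Z)/(4 + Z) (q(Z) = (Z + 25)/(4 + Z) = (25 + Z)/(4 + Z))
f = -22/3 (f = (-4 + (25 + (2/1 + 3/(-2)))/(4 + (2/1 + 3/(-2)))) - 9 = (-4 + (25 + (2*1 + 3*(-½)))/(4 + (2*1 + 3*(-½)))) - 9 = (-4 + (25 + (2 - 3/2))/(4 + (2 - 3/2))) - 9 = (-4 + (25 + ½)/(4 + ½)) - 9 = (-4 + (51/2)/(9/2)) - 9 = (-4 + (2/9)*(51/2)) - 9 = (-4 + 17/3) - 9 = 5/3 - 9 = -22/3 ≈ -7.3333)
f*(-1942) = -22/3*(-1942) = 42724/3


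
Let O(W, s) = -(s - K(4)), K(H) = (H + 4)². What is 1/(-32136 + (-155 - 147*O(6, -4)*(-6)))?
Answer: 1/27685 ≈ 3.6121e-5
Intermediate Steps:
K(H) = (4 + H)²
O(W, s) = 64 - s (O(W, s) = -(s - (4 + 4)²) = -(s - 1*8²) = -(s - 1*64) = -(s - 64) = -(-64 + s) = 64 - s)
1/(-32136 + (-155 - 147*O(6, -4)*(-6))) = 1/(-32136 + (-155 - 147*(64 - 1*(-4))*(-6))) = 1/(-32136 + (-155 - 147*(64 + 4)*(-6))) = 1/(-32136 + (-155 - 9996*(-6))) = 1/(-32136 + (-155 - 147*(-408))) = 1/(-32136 + (-155 + 59976)) = 1/(-32136 + 59821) = 1/27685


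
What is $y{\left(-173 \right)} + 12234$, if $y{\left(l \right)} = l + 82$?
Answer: $12143$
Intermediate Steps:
$y{\left(l \right)} = 82 + l$
$y{\left(-173 \right)} + 12234 = \left(82 - 173\right) + 12234 = -91 + 12234 = 12143$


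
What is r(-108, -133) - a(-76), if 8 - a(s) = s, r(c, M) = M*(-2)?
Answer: 182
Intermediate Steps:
r(c, M) = -2*M
a(s) = 8 - s
r(-108, -133) - a(-76) = -2*(-133) - (8 - 1*(-76)) = 266 - (8 + 76) = 266 - 1*84 = 266 - 84 = 182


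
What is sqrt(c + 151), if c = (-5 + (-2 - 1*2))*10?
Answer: sqrt(61) ≈ 7.8102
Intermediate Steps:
c = -90 (c = (-5 + (-2 - 2))*10 = (-5 - 4)*10 = -9*10 = -90)
sqrt(c + 151) = sqrt(-90 + 151) = sqrt(61)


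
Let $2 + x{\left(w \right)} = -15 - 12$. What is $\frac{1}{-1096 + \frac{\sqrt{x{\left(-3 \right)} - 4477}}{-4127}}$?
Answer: $- \frac{9333606692}{10229632936685} + \frac{4127 i \sqrt{4506}}{20459265873370} \approx -0.00091241 + 1.3541 \cdot 10^{-8} i$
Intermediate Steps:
$x{\left(w \right)} = -29$ ($x{\left(w \right)} = -2 - 27 = -29$)
$\frac{1}{-1096 + \frac{\sqrt{x{\left(-3 \right)} - 4477}}{-4127}} = \frac{1}{-1096 + \frac{\sqrt{-29 - 4477}}{-4127}} = \frac{1}{-1096 + \sqrt{-4506} \left(- \frac{1}{4127}\right)} = \frac{1}{-1096 + i \sqrt{4506} \left(- \frac{1}{4127}\right)} = \frac{1}{-1096 - \frac{i \sqrt{4506}}{4127}}$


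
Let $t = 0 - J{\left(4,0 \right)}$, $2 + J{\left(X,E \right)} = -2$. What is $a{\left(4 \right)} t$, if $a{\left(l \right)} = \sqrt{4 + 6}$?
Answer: $4 \sqrt{10} \approx 12.649$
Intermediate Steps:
$a{\left(l \right)} = \sqrt{10}$
$J{\left(X,E \right)} = -4$ ($J{\left(X,E \right)} = -2 - 2 = -4$)
$t = 4$ ($t = 0 - -4 = 0 + 4 = 4$)
$a{\left(4 \right)} t = \sqrt{10} \cdot 4 = 4 \sqrt{10}$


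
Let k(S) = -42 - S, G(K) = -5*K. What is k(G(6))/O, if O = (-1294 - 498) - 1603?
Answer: 12/3395 ≈ 0.0035346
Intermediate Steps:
O = -3395 (O = -1792 - 1603 = -3395)
k(G(6))/O = (-42 - (-5)*6)/(-3395) = (-42 - 1*(-30))*(-1/3395) = (-42 + 30)*(-1/3395) = -12*(-1/3395) = 12/3395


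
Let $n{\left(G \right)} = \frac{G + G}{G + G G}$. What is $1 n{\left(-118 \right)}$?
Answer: $- \frac{2}{117} \approx -0.017094$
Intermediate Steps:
$n{\left(G \right)} = \frac{2 G}{G + G^{2}}$
$1 n{\left(-118 \right)} = 1 \frac{2}{1 - 118} = 1 \frac{2}{-117} = 1 \cdot 2 \left(- \frac{1}{117}\right) = 1 \left(- \frac{2}{117}\right) = - \frac{2}{117}$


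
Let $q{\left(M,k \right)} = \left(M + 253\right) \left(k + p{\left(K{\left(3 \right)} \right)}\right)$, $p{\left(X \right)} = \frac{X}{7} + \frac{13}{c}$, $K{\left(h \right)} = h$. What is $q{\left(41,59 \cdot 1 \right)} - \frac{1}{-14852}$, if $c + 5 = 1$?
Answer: $\frac{245303059}{14852} \approx 16517.0$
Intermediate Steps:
$c = -4$ ($c = -5 + 1 = -4$)
$p{\left(X \right)} = - \frac{13}{4} + \frac{X}{7}$ ($p{\left(X \right)} = \frac{X}{7} + \frac{13}{-4} = X \frac{1}{7} + 13 \left(- \frac{1}{4}\right) = \frac{X}{7} - \frac{13}{4} = - \frac{13}{4} + \frac{X}{7}$)
$q{\left(M,k \right)} = \left(253 + M\right) \left(- \frac{79}{28} + k\right)$ ($q{\left(M,k \right)} = \left(M + 253\right) \left(k + \left(- \frac{13}{4} + \frac{1}{7} \cdot 3\right)\right) = \left(253 + M\right) \left(k + \left(- \frac{13}{4} + \frac{3}{7}\right)\right) = \left(253 + M\right) \left(k - \frac{79}{28}\right) = \left(253 + M\right) \left(- \frac{79}{28} + k\right)$)
$q{\left(41,59 \cdot 1 \right)} - \frac{1}{-14852} = \left(- \frac{19987}{28} + 253 \cdot 59 \cdot 1 - \frac{3239}{28} + 41 \cdot 59 \cdot 1\right) - \frac{1}{-14852} = \left(- \frac{19987}{28} + 253 \cdot 59 - \frac{3239}{28} + 41 \cdot 59\right) - - \frac{1}{14852} = \left(- \frac{19987}{28} + 14927 - \frac{3239}{28} + 2419\right) + \frac{1}{14852} = \frac{33033}{2} + \frac{1}{14852} = \frac{245303059}{14852}$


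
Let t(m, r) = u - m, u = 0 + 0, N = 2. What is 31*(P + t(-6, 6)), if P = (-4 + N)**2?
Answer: 310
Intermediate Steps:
u = 0
P = 4 (P = (-4 + 2)**2 = (-2)**2 = 4)
t(m, r) = -m (t(m, r) = 0 - m = -m)
31*(P + t(-6, 6)) = 31*(4 - 1*(-6)) = 31*(4 + 6) = 31*10 = 310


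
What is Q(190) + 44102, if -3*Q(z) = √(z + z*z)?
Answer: 44102 - √36290/3 ≈ 44039.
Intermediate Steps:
Q(z) = -√(z + z²)/3 (Q(z) = -√(z + z*z)/3 = -√(z + z²)/3)
Q(190) + 44102 = -√190*√(1 + 190)/3 + 44102 = -√36290/3 + 44102 = 44102 - √36290/3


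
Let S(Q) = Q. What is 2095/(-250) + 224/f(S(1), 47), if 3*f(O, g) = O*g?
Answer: 13907/2350 ≈ 5.9179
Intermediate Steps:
f(O, g) = O*g/3 (f(O, g) = (O*g)/3 = O*g/3)
2095/(-250) + 224/f(S(1), 47) = 2095/(-250) + 224/(((⅓)*1*47)) = 2095*(-1/250) + 224/(47/3) = -419/50 + 224*(3/47) = -419/50 + 672/47 = 13907/2350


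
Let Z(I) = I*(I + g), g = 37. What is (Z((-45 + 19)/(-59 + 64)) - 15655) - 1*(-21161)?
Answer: 133516/25 ≈ 5340.6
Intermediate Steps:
Z(I) = I*(37 + I) (Z(I) = I*(I + 37) = I*(37 + I))
(Z((-45 + 19)/(-59 + 64)) - 15655) - 1*(-21161) = (((-45 + 19)/(-59 + 64))*(37 + (-45 + 19)/(-59 + 64)) - 15655) - 1*(-21161) = ((-26/5)*(37 - 26/5) - 15655) + 21161 = ((-26*⅕)*(37 - 26*⅕) - 15655) + 21161 = (-26*(37 - 26/5)/5 - 15655) + 21161 = (-26/5*159/5 - 15655) + 21161 = (-4134/25 - 15655) + 21161 = -395509/25 + 21161 = 133516/25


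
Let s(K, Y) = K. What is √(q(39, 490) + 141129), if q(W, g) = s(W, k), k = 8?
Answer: 4*√8823 ≈ 375.72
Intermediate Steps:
q(W, g) = W
√(q(39, 490) + 141129) = √(39 + 141129) = √141168 = 4*√8823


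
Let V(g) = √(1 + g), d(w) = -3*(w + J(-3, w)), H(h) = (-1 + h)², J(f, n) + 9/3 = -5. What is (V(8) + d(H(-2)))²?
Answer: 0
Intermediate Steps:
J(f, n) = -8 (J(f, n) = -3 - 5 = -8)
d(w) = 24 - 3*w (d(w) = -3*(w - 8) = -3*(-8 + w) = 24 - 3*w)
(V(8) + d(H(-2)))² = (√(1 + 8) + (24 - 3*(-1 - 2)²))² = (√9 + (24 - 3*(-3)²))² = (3 + (24 - 3*9))² = (3 + (24 - 27))² = (3 - 3)² = 0² = 0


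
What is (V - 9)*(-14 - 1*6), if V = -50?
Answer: 1180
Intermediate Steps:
(V - 9)*(-14 - 1*6) = (-50 - 9)*(-14 - 1*6) = -59*(-14 - 6) = -59*(-20) = 1180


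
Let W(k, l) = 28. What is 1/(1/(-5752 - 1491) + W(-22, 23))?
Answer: 7243/202803 ≈ 0.035714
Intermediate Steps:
1/(1/(-5752 - 1491) + W(-22, 23)) = 1/(1/(-5752 - 1491) + 28) = 1/(1/(-7243) + 28) = 1/(-1/7243 + 28) = 1/(202803/7243) = 7243/202803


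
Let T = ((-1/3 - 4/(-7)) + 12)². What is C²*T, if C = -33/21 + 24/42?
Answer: 66049/441 ≈ 149.77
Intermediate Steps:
C = -1 (C = -33*1/21 + 24*(1/42) = -11/7 + 4/7 = -1)
T = 66049/441 (T = ((-1*⅓ - 4*(-⅐)) + 12)² = ((-⅓ + 4/7) + 12)² = (5/21 + 12)² = (257/21)² = 66049/441 ≈ 149.77)
C²*T = (-1)²*(66049/441) = 1*(66049/441) = 66049/441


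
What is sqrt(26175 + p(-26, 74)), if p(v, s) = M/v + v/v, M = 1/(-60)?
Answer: sqrt(15925478790)/780 ≈ 161.79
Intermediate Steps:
M = -1/60 (M = 1*(-1/60) = -1/60 ≈ -0.016667)
p(v, s) = 1 - 1/(60*v) (p(v, s) = -1/(60*v) + v/v = -1/(60*v) + 1 = 1 - 1/(60*v))
sqrt(26175 + p(-26, 74)) = sqrt(26175 + (-1/60 - 26)/(-26)) = sqrt(26175 - 1/26*(-1561/60)) = sqrt(26175 + 1561/1560) = sqrt(40834561/1560) = sqrt(15925478790)/780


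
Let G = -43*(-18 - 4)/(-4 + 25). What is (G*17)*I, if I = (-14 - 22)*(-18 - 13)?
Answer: 5982504/7 ≈ 8.5464e+5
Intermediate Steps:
I = 1116 (I = -36*(-31) = 1116)
G = 946/21 (G = -43/(21/(-22)) = -43/(21*(-1/22)) = -43/(-21/22) = -43*(-22/21) = 946/21 ≈ 45.048)
(G*17)*I = ((946/21)*17)*1116 = (16082/21)*1116 = 5982504/7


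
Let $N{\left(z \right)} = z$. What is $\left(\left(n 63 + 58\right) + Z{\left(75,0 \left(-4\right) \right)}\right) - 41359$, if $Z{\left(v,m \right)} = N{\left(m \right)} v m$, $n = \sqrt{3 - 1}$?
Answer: $-41301 + 63 \sqrt{2} \approx -41212.0$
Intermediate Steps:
$n = \sqrt{2} \approx 1.4142$
$Z{\left(v,m \right)} = v m^{2}$ ($Z{\left(v,m \right)} = m v m = v m^{2}$)
$\left(\left(n 63 + 58\right) + Z{\left(75,0 \left(-4\right) \right)}\right) - 41359 = \left(\left(\sqrt{2} \cdot 63 + 58\right) + 75 \left(0 \left(-4\right)\right)^{2}\right) - 41359 = \left(\left(63 \sqrt{2} + 58\right) + 75 \cdot 0^{2}\right) - 41359 = \left(\left(58 + 63 \sqrt{2}\right) + 75 \cdot 0\right) - 41359 = \left(\left(58 + 63 \sqrt{2}\right) + 0\right) - 41359 = \left(58 + 63 \sqrt{2}\right) - 41359 = -41301 + 63 \sqrt{2}$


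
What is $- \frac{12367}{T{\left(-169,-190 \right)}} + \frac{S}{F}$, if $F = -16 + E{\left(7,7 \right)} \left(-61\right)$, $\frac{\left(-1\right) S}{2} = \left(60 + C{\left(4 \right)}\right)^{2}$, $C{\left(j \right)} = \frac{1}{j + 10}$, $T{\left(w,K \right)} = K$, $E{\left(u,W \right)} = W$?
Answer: $\frac{167821082}{2062165} \approx 81.381$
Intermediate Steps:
$C{\left(j \right)} = \frac{1}{10 + j}$
$S = - \frac{707281}{98}$ ($S = - 2 \left(60 + \frac{1}{10 + 4}\right)^{2} = - 2 \left(60 + \frac{1}{14}\right)^{2} = - 2 \left(\frac{841}{14}\right)^{2} = \left(-2\right) \frac{707281}{196} = - \frac{707281}{98} \approx -7217.2$)
$F = -443$ ($F = -16 + 7 \left(-61\right) = -16 - 427 = -443$)
$- \frac{12367}{T{\left(-169,-190 \right)}} + \frac{S}{F} = - \frac{12367}{-190} - \frac{707281}{98 \left(-443\right)} = \left(-12367\right) \left(- \frac{1}{190}\right) - - \frac{707281}{43414} = \frac{12367}{190} + \frac{707281}{43414} = \frac{167821082}{2062165}$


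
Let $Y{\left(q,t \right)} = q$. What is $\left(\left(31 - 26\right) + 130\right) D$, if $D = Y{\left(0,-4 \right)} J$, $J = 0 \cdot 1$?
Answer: $0$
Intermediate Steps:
$J = 0$
$D = 0$ ($D = 0 \cdot 0 = 0$)
$\left(\left(31 - 26\right) + 130\right) D = \left(\left(31 - 26\right) + 130\right) 0 = \left(5 + 130\right) 0 = 135 \cdot 0 = 0$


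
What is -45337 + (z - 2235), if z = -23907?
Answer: -71479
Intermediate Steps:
-45337 + (z - 2235) = -45337 + (-23907 - 2235) = -45337 - 26142 = -71479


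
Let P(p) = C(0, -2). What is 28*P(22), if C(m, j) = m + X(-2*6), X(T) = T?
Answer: -336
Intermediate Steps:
C(m, j) = -12 + m (C(m, j) = m - 2*6 = m - 12 = -12 + m)
P(p) = -12 (P(p) = -12 + 0 = -12)
28*P(22) = 28*(-12) = -336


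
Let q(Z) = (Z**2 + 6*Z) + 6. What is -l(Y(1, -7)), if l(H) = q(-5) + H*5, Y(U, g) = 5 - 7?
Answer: 9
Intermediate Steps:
Y(U, g) = -2
q(Z) = 6 + Z**2 + 6*Z
l(H) = 1 + 5*H (l(H) = (6 + (-5)**2 + 6*(-5)) + H*5 = (6 + 25 - 30) + 5*H = 1 + 5*H)
-l(Y(1, -7)) = -(1 + 5*(-2)) = -(1 - 10) = -1*(-9) = 9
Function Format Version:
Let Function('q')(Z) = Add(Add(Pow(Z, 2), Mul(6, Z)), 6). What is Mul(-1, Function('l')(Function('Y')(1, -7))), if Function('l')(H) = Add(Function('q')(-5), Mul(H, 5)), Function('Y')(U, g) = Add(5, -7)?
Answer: 9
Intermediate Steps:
Function('Y')(U, g) = -2
Function('q')(Z) = Add(6, Pow(Z, 2), Mul(6, Z))
Function('l')(H) = Add(1, Mul(5, H)) (Function('l')(H) = Add(Add(6, Pow(-5, 2), Mul(6, -5)), Mul(H, 5)) = Add(Add(6, 25, -30), Mul(5, H)) = Add(1, Mul(5, H)))
Mul(-1, Function('l')(Function('Y')(1, -7))) = Mul(-1, Add(1, Mul(5, -2))) = Mul(-1, Add(1, -10)) = Mul(-1, -9) = 9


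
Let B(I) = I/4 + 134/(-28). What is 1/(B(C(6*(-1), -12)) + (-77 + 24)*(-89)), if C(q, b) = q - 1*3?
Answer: 28/131879 ≈ 0.00021232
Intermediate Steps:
C(q, b) = -3 + q (C(q, b) = q - 3 = -3 + q)
B(I) = -67/14 + I/4 (B(I) = I*(¼) + 134*(-1/28) = I/4 - 67/14 = -67/14 + I/4)
1/(B(C(6*(-1), -12)) + (-77 + 24)*(-89)) = 1/((-67/14 + (-3 + 6*(-1))/4) + (-77 + 24)*(-89)) = 1/((-67/14 + (-3 - 6)/4) - 53*(-89)) = 1/((-67/14 + (¼)*(-9)) + 4717) = 1/((-67/14 - 9/4) + 4717) = 1/(-197/28 + 4717) = 1/(131879/28) = 28/131879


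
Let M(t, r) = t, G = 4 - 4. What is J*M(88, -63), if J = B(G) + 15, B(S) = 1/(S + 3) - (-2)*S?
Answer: 4048/3 ≈ 1349.3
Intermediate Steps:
G = 0
B(S) = 1/(3 + S) + 2*S
J = 46/3 (J = (1 + 2*0² + 6*0)/(3 + 0) + 15 = (1 + 2*0 + 0)/3 + 15 = (1 + 0 + 0)/3 + 15 = (⅓)*1 + 15 = ⅓ + 15 = 46/3 ≈ 15.333)
J*M(88, -63) = (46/3)*88 = 4048/3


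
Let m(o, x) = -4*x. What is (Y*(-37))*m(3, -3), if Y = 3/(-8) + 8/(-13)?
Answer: 11433/26 ≈ 439.73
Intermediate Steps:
Y = -103/104 (Y = 3*(-⅛) + 8*(-1/13) = -3/8 - 8/13 = -103/104 ≈ -0.99039)
(Y*(-37))*m(3, -3) = (-103/104*(-37))*(-4*(-3)) = (3811/104)*12 = 11433/26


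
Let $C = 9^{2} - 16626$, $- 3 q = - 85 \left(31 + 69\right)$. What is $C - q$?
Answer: $- \frac{58135}{3} \approx -19378.0$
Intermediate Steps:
$q = \frac{8500}{3}$ ($q = - \frac{\left(-85\right) \left(31 + 69\right)}{3} = - \frac{\left(-85\right) 100}{3} = \left(- \frac{1}{3}\right) \left(-8500\right) = \frac{8500}{3} \approx 2833.3$)
$C = -16545$ ($C = 81 - 16626 = -16545$)
$C - q = -16545 - \frac{8500}{3} = - \frac{58135}{3}$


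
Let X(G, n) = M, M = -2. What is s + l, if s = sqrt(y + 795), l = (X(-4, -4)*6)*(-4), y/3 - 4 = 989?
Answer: 48 + sqrt(3774) ≈ 109.43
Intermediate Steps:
y = 2979 (y = 12 + 3*989 = 12 + 2967 = 2979)
X(G, n) = -2
l = 48 (l = -2*6*(-4) = -12*(-4) = 48)
s = sqrt(3774) (s = sqrt(2979 + 795) = sqrt(3774) ≈ 61.433)
s + l = sqrt(3774) + 48 = 48 + sqrt(3774)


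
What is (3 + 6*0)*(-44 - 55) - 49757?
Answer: -50054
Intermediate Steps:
(3 + 6*0)*(-44 - 55) - 49757 = (3 + 0)*(-99) - 49757 = 3*(-99) - 49757 = -297 - 49757 = -50054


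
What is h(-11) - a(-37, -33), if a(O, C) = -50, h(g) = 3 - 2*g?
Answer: 75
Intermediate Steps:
h(-11) - a(-37, -33) = (3 - 2*(-11)) - 1*(-50) = (3 + 22) + 50 = 25 + 50 = 75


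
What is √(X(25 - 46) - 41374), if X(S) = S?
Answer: I*√41395 ≈ 203.46*I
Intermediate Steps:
√(X(25 - 46) - 41374) = √((25 - 46) - 41374) = √(-21 - 41374) = √(-41395) = I*√41395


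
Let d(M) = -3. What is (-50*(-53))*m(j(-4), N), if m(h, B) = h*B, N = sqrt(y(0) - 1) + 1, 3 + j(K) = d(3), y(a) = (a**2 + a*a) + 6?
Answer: -15900 - 15900*sqrt(5) ≈ -51454.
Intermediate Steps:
y(a) = 6 + 2*a**2 (y(a) = (a**2 + a**2) + 6 = 2*a**2 + 6 = 6 + 2*a**2)
j(K) = -6 (j(K) = -3 - 3 = -6)
N = 1 + sqrt(5) (N = sqrt((6 + 2*0**2) - 1) + 1 = sqrt((6 + 2*0) - 1) + 1 = sqrt((6 + 0) - 1) + 1 = sqrt(6 - 1) + 1 = sqrt(5) + 1 = 1 + sqrt(5) ≈ 3.2361)
m(h, B) = B*h
(-50*(-53))*m(j(-4), N) = (-50*(-53))*((1 + sqrt(5))*(-6)) = 2650*(-6 - 6*sqrt(5)) = -15900 - 15900*sqrt(5)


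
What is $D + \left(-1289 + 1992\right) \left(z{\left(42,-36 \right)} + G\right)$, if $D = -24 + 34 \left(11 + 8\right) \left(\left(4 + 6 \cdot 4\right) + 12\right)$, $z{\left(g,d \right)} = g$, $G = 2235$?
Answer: $1626547$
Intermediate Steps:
$D = 25816$ ($D = -24 + 34 \cdot 19 \left(\left(4 + 24\right) + 12\right) = -24 + 34 \cdot 19 \left(28 + 12\right) = -24 + 34 \cdot 19 \cdot 40 = -24 + 34 \cdot 760 = -24 + 25840 = 25816$)
$D + \left(-1289 + 1992\right) \left(z{\left(42,-36 \right)} + G\right) = 25816 + \left(-1289 + 1992\right) \left(42 + 2235\right) = 25816 + 703 \cdot 2277 = 25816 + 1600731 = 1626547$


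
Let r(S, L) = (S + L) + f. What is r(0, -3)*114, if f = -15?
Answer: -2052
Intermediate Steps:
r(S, L) = -15 + L + S (r(S, L) = (S + L) - 15 = (L + S) - 15 = -15 + L + S)
r(0, -3)*114 = (-15 - 3 + 0)*114 = -18*114 = -2052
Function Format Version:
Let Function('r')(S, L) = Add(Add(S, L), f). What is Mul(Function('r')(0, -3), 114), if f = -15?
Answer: -2052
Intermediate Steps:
Function('r')(S, L) = Add(-15, L, S) (Function('r')(S, L) = Add(Add(S, L), -15) = Add(Add(L, S), -15) = Add(-15, L, S))
Mul(Function('r')(0, -3), 114) = Mul(Add(-15, -3, 0), 114) = Mul(-18, 114) = -2052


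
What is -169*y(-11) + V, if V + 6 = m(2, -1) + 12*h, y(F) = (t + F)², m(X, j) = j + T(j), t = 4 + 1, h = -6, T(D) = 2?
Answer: -6161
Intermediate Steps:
t = 5
m(X, j) = 2 + j (m(X, j) = j + 2 = 2 + j)
y(F) = (5 + F)²
V = -77 (V = -6 + ((2 - 1) + 12*(-6)) = -6 + (1 - 72) = -6 - 71 = -77)
-169*y(-11) + V = -169*(5 - 11)² - 77 = -169*(-6)² - 77 = -169*36 - 77 = -6084 - 77 = -6161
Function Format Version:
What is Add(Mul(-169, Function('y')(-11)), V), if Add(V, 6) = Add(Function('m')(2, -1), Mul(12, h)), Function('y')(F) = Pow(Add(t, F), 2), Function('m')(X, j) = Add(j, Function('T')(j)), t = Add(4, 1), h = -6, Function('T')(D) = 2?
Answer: -6161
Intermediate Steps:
t = 5
Function('m')(X, j) = Add(2, j) (Function('m')(X, j) = Add(j, 2) = Add(2, j))
Function('y')(F) = Pow(Add(5, F), 2)
V = -77 (V = Add(-6, Add(Add(2, -1), Mul(12, -6))) = Add(-6, Add(1, -72)) = Add(-6, -71) = -77)
Add(Mul(-169, Function('y')(-11)), V) = Add(Mul(-169, Pow(Add(5, -11), 2)), -77) = Add(Mul(-169, Pow(-6, 2)), -77) = Add(Mul(-169, 36), -77) = Add(-6084, -77) = -6161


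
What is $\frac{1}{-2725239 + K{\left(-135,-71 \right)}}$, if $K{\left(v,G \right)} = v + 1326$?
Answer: $- \frac{1}{2724048} \approx -3.671 \cdot 10^{-7}$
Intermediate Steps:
$K{\left(v,G \right)} = 1326 + v$
$\frac{1}{-2725239 + K{\left(-135,-71 \right)}} = \frac{1}{-2725239 + \left(1326 - 135\right)} = \frac{1}{-2725239 + 1191} = \frac{1}{-2724048} = - \frac{1}{2724048}$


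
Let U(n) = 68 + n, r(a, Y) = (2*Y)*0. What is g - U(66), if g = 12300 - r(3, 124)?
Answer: 12166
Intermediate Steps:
r(a, Y) = 0
g = 12300 (g = 12300 - 1*0 = 12300 + 0 = 12300)
g - U(66) = 12300 - (68 + 66) = 12300 - 1*134 = 12300 - 134 = 12166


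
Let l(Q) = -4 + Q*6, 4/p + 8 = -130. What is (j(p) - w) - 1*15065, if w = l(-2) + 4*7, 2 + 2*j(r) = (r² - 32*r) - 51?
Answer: -143811107/9522 ≈ -15103.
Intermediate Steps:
p = -2/69 (p = 4/(-8 - 130) = 4/(-138) = 4*(-1/138) = -2/69 ≈ -0.028986)
l(Q) = -4 + 6*Q
j(r) = -53/2 + r²/2 - 16*r (j(r) = -1 + ((r² - 32*r) - 51)/2 = -1 + (-51 + r² - 32*r)/2 = -1 + (-51/2 + r²/2 - 16*r) = -53/2 + r²/2 - 16*r)
w = 12 (w = (-4 + 6*(-2)) + 4*7 = (-4 - 12) + 28 = -16 + 28 = 12)
(j(p) - w) - 1*15065 = ((-53/2 + (-2/69)²/2 - 16*(-2/69)) - 1*12) - 1*15065 = ((-53/2 + (½)*(4/4761) + 32/69) - 12) - 15065 = ((-53/2 + 2/4761 + 32/69) - 12) - 15065 = (-247913/9522 - 12) - 15065 = -362177/9522 - 15065 = -143811107/9522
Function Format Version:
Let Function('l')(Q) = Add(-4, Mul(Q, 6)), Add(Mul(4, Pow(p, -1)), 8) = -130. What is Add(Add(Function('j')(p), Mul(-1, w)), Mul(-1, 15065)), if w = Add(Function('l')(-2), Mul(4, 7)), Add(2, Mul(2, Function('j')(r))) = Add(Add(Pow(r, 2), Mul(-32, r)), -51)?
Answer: Rational(-143811107, 9522) ≈ -15103.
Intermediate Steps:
p = Rational(-2, 69) (p = Mul(4, Pow(Add(-8, -130), -1)) = Mul(4, Pow(-138, -1)) = Mul(4, Rational(-1, 138)) = Rational(-2, 69) ≈ -0.028986)
Function('l')(Q) = Add(-4, Mul(6, Q))
Function('j')(r) = Add(Rational(-53, 2), Mul(Rational(1, 2), Pow(r, 2)), Mul(-16, r)) (Function('j')(r) = Add(-1, Mul(Rational(1, 2), Add(Add(Pow(r, 2), Mul(-32, r)), -51))) = Add(-1, Mul(Rational(1, 2), Add(-51, Pow(r, 2), Mul(-32, r)))) = Add(-1, Add(Rational(-51, 2), Mul(Rational(1, 2), Pow(r, 2)), Mul(-16, r))) = Add(Rational(-53, 2), Mul(Rational(1, 2), Pow(r, 2)), Mul(-16, r)))
w = 12 (w = Add(Add(-4, Mul(6, -2)), Mul(4, 7)) = Add(Add(-4, -12), 28) = Add(-16, 28) = 12)
Add(Add(Function('j')(p), Mul(-1, w)), Mul(-1, 15065)) = Add(Add(Add(Rational(-53, 2), Mul(Rational(1, 2), Pow(Rational(-2, 69), 2)), Mul(-16, Rational(-2, 69))), Mul(-1, 12)), Mul(-1, 15065)) = Add(Add(Add(Rational(-53, 2), Mul(Rational(1, 2), Rational(4, 4761)), Rational(32, 69)), -12), -15065) = Add(Add(Add(Rational(-53, 2), Rational(2, 4761), Rational(32, 69)), -12), -15065) = Add(Add(Rational(-247913, 9522), -12), -15065) = Add(Rational(-362177, 9522), -15065) = Rational(-143811107, 9522)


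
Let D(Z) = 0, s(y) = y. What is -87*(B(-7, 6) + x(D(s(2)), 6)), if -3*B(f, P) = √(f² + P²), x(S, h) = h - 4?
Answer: -174 + 29*√85 ≈ 93.367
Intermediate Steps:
x(S, h) = -4 + h
B(f, P) = -√(P² + f²)/3 (B(f, P) = -√(f² + P²)/3 = -√(P² + f²)/3)
-87*(B(-7, 6) + x(D(s(2)), 6)) = -87*(-√(6² + (-7)²)/3 + (-4 + 6)) = -87*(-√(36 + 49)/3 + 2) = -87*(-√85/3 + 2) = -87*(2 - √85/3) = -174 + 29*√85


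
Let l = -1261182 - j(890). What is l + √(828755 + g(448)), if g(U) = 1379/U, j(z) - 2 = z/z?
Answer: -1261185 + √53040517/8 ≈ -1.2603e+6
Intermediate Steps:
j(z) = 3 (j(z) = 2 + z/z = 2 + 1 = 3)
l = -1261185 (l = -1261182 - 1*3 = -1261182 - 3 = -1261185)
l + √(828755 + g(448)) = -1261185 + √(828755 + 1379/448) = -1261185 + √(828755 + 1379*(1/448)) = -1261185 + √(828755 + 197/64) = -1261185 + √(53040517/64) = -1261185 + √53040517/8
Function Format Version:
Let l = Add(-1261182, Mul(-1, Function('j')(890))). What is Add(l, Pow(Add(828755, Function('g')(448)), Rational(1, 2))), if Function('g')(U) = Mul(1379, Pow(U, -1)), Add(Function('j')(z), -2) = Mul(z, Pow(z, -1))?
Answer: Add(-1261185, Mul(Rational(1, 8), Pow(53040517, Rational(1, 2)))) ≈ -1.2603e+6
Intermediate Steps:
Function('j')(z) = 3 (Function('j')(z) = Add(2, Mul(z, Pow(z, -1))) = Add(2, 1) = 3)
l = -1261185 (l = Add(-1261182, Mul(-1, 3)) = Add(-1261182, -3) = -1261185)
Add(l, Pow(Add(828755, Function('g')(448)), Rational(1, 2))) = Add(-1261185, Pow(Add(828755, Mul(1379, Pow(448, -1))), Rational(1, 2))) = Add(-1261185, Pow(Add(828755, Mul(1379, Rational(1, 448))), Rational(1, 2))) = Add(-1261185, Pow(Add(828755, Rational(197, 64)), Rational(1, 2))) = Add(-1261185, Pow(Rational(53040517, 64), Rational(1, 2))) = Add(-1261185, Mul(Rational(1, 8), Pow(53040517, Rational(1, 2))))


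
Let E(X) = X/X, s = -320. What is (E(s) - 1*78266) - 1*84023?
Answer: -162288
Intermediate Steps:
E(X) = 1
(E(s) - 1*78266) - 1*84023 = (1 - 1*78266) - 1*84023 = (1 - 78266) - 84023 = -78265 - 84023 = -162288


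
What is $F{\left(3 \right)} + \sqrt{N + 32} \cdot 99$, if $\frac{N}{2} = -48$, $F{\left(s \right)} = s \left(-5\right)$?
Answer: $-15 + 792 i \approx -15.0 + 792.0 i$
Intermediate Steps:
$F{\left(s \right)} = - 5 s$
$N = -96$ ($N = 2 \left(-48\right) = -96$)
$F{\left(3 \right)} + \sqrt{N + 32} \cdot 99 = \left(-5\right) 3 + \sqrt{-96 + 32} \cdot 99 = -15 + \sqrt{-64} \cdot 99 = -15 + 8 i 99 = -15 + 792 i$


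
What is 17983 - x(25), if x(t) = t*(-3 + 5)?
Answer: 17933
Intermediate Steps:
x(t) = 2*t (x(t) = t*2 = 2*t)
17983 - x(25) = 17983 - 2*25 = 17983 - 1*50 = 17983 - 50 = 17933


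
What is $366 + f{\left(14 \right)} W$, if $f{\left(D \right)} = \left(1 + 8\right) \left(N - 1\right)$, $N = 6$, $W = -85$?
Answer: $-3459$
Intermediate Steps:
$f{\left(D \right)} = 45$ ($f{\left(D \right)} = \left(1 + 8\right) \left(6 - 1\right) = 9 \cdot 5 = 45$)
$366 + f{\left(14 \right)} W = 366 + 45 \left(-85\right) = 366 - 3825 = -3459$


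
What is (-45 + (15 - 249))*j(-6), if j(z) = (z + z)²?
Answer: -40176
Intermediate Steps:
j(z) = 4*z² (j(z) = (2*z)² = 4*z²)
(-45 + (15 - 249))*j(-6) = (-45 + (15 - 249))*(4*(-6)²) = (-45 - 234)*(4*36) = -279*144 = -40176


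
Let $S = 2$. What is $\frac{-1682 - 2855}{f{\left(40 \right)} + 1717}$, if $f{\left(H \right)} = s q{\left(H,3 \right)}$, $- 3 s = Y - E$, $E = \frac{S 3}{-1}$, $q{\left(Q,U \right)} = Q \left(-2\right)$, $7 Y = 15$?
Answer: $- \frac{31759}{13539} \approx -2.3457$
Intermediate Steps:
$Y = \frac{15}{7}$ ($Y = \frac{1}{7} \cdot 15 = \frac{15}{7} \approx 2.1429$)
$q{\left(Q,U \right)} = - 2 Q$
$E = -6$ ($E = \frac{2 \cdot 3}{-1} = 6 \left(-1\right) = -6$)
$s = - \frac{19}{7}$ ($s = - \frac{\frac{15}{7} - -6}{3} = - \frac{\frac{15}{7} + 6}{3} = \left(- \frac{1}{3}\right) \frac{57}{7} = - \frac{19}{7} \approx -2.7143$)
$f{\left(H \right)} = \frac{38 H}{7}$ ($f{\left(H \right)} = - \frac{19 \left(- 2 H\right)}{7} = \frac{38 H}{7}$)
$\frac{-1682 - 2855}{f{\left(40 \right)} + 1717} = \frac{-1682 - 2855}{\frac{38}{7} \cdot 40 + 1717} = - \frac{4537}{\frac{1520}{7} + 1717} = - \frac{4537}{\frac{13539}{7}} = \left(-4537\right) \frac{7}{13539} = - \frac{31759}{13539}$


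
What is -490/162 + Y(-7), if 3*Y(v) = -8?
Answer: -461/81 ≈ -5.6914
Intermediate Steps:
Y(v) = -8/3 (Y(v) = (1/3)*(-8) = -8/3)
-490/162 + Y(-7) = -490/162 - 8/3 = -490*1/162 - 8/3 = -245/81 - 8/3 = -461/81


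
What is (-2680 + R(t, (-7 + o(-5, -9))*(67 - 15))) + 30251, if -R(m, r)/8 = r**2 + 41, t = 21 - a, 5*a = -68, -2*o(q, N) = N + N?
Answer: -59285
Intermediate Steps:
o(q, N) = -N (o(q, N) = -(N + N)/2 = -N)
a = -68/5 (a = (1/5)*(-68) = -68/5 ≈ -13.600)
t = 173/5 (t = 21 - 1*(-68/5) = 21 + 68/5 = 173/5 ≈ 34.600)
R(m, r) = -328 - 8*r**2 (R(m, r) = -8*(r**2 + 41) = -8*(41 + r**2) = -328 - 8*r**2)
(-2680 + R(t, (-7 + o(-5, -9))*(67 - 15))) + 30251 = (-2680 + (-328 - 8*(-7 - 1*(-9))**2*(67 - 15)**2)) + 30251 = (-2680 + (-328 - 8*2704*(-7 + 9)**2)) + 30251 = (-2680 + (-328 - 8*(2*52)**2)) + 30251 = (-2680 + (-328 - 8*104**2)) + 30251 = (-2680 + (-328 - 8*10816)) + 30251 = (-2680 + (-328 - 86528)) + 30251 = (-2680 - 86856) + 30251 = -89536 + 30251 = -59285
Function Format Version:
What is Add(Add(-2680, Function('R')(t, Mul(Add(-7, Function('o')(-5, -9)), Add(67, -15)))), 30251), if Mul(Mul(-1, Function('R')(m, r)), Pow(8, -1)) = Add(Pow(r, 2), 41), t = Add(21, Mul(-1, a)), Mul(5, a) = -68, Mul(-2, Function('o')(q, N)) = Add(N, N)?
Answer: -59285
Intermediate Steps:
Function('o')(q, N) = Mul(-1, N) (Function('o')(q, N) = Mul(Rational(-1, 2), Add(N, N)) = Mul(Rational(-1, 2), Mul(2, N)) = Mul(-1, N))
a = Rational(-68, 5) (a = Mul(Rational(1, 5), -68) = Rational(-68, 5) ≈ -13.600)
t = Rational(173, 5) (t = Add(21, Mul(-1, Rational(-68, 5))) = Add(21, Rational(68, 5)) = Rational(173, 5) ≈ 34.600)
Function('R')(m, r) = Add(-328, Mul(-8, Pow(r, 2))) (Function('R')(m, r) = Mul(-8, Add(Pow(r, 2), 41)) = Mul(-8, Add(41, Pow(r, 2))) = Add(-328, Mul(-8, Pow(r, 2))))
Add(Add(-2680, Function('R')(t, Mul(Add(-7, Function('o')(-5, -9)), Add(67, -15)))), 30251) = Add(Add(-2680, Add(-328, Mul(-8, Pow(Mul(Add(-7, Mul(-1, -9)), Add(67, -15)), 2)))), 30251) = Add(Add(-2680, Add(-328, Mul(-8, Pow(Mul(Add(-7, 9), 52), 2)))), 30251) = Add(Add(-2680, Add(-328, Mul(-8, Pow(Mul(2, 52), 2)))), 30251) = Add(Add(-2680, Add(-328, Mul(-8, Pow(104, 2)))), 30251) = Add(Add(-2680, Add(-328, Mul(-8, 10816))), 30251) = Add(Add(-2680, Add(-328, -86528)), 30251) = Add(Add(-2680, -86856), 30251) = Add(-89536, 30251) = -59285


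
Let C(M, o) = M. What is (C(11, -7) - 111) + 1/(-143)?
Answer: -14301/143 ≈ -100.01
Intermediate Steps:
(C(11, -7) - 111) + 1/(-143) = (11 - 111) + 1/(-143) = -100 - 1/143 = -14301/143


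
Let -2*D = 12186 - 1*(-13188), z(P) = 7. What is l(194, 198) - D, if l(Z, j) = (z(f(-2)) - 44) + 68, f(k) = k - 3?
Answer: 12718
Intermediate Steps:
f(k) = -3 + k
D = -12687 (D = -(12186 - 1*(-13188))/2 = -(12186 + 13188)/2 = -½*25374 = -12687)
l(Z, j) = 31 (l(Z, j) = (7 - 44) + 68 = -37 + 68 = 31)
l(194, 198) - D = 31 - 1*(-12687) = 31 + 12687 = 12718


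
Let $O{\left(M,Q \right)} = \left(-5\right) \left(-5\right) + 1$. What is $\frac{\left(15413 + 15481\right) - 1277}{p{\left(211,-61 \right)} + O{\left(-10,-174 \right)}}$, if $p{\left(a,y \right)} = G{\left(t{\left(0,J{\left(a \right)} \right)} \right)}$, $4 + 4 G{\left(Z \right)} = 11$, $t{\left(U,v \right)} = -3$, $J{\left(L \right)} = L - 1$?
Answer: $\frac{118468}{111} \approx 1067.3$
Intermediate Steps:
$J{\left(L \right)} = -1 + L$
$G{\left(Z \right)} = \frac{7}{4}$ ($G{\left(Z \right)} = -1 + \frac{1}{4} \cdot 11 = -1 + \frac{11}{4} = \frac{7}{4}$)
$O{\left(M,Q \right)} = 26$ ($O{\left(M,Q \right)} = 25 + 1 = 26$)
$p{\left(a,y \right)} = \frac{7}{4}$
$\frac{\left(15413 + 15481\right) - 1277}{p{\left(211,-61 \right)} + O{\left(-10,-174 \right)}} = \frac{\left(15413 + 15481\right) - 1277}{\frac{7}{4} + 26} = \frac{30894 - 1277}{\frac{111}{4}} = 29617 \cdot \frac{4}{111} = \frac{118468}{111}$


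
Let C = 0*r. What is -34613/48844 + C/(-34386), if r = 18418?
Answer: -34613/48844 ≈ -0.70864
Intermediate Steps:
C = 0 (C = 0*18418 = 0)
-34613/48844 + C/(-34386) = -34613/48844 + 0/(-34386) = -34613*1/48844 + 0*(-1/34386) = -34613/48844 + 0 = -34613/48844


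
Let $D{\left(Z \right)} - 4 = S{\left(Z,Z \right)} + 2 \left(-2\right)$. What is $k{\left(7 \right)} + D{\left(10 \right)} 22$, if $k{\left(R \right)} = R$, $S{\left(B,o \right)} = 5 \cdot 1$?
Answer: $117$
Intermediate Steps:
$S{\left(B,o \right)} = 5$
$D{\left(Z \right)} = 5$ ($D{\left(Z \right)} = 4 + \left(5 + 2 \left(-2\right)\right) = 4 + \left(5 - 4\right) = 4 + 1 = 5$)
$k{\left(7 \right)} + D{\left(10 \right)} 22 = 7 + 5 \cdot 22 = 7 + 110 = 117$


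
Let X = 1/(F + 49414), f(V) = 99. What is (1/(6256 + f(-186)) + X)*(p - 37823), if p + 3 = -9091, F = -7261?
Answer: -758616612/89294105 ≈ -8.4957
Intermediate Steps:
X = 1/42153 (X = 1/(-7261 + 49414) = 1/42153 ≈ 2.3723e-5)
p = -9094 (p = -3 - 9091 = -9094)
(1/(6256 + f(-186)) + X)*(p - 37823) = (1/(6256 + 99) + 1/42153)*(-9094 - 37823) = (1/6355 + 1/42153)*(-46917) = (48508/267882315)*(-46917) = -758616612/89294105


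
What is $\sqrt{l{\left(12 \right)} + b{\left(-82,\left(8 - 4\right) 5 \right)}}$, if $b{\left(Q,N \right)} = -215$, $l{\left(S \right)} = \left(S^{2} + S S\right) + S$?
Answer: $\sqrt{85} \approx 9.2195$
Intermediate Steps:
$l{\left(S \right)} = S + 2 S^{2}$ ($l{\left(S \right)} = \left(S^{2} + S^{2}\right) + S = 2 S^{2} + S = S + 2 S^{2}$)
$\sqrt{l{\left(12 \right)} + b{\left(-82,\left(8 - 4\right) 5 \right)}} = \sqrt{12 \left(1 + 2 \cdot 12\right) - 215} = \sqrt{12 \left(1 + 24\right) - 215} = \sqrt{12 \cdot 25 - 215} = \sqrt{300 - 215} = \sqrt{85}$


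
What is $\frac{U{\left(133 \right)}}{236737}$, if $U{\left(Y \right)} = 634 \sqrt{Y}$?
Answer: $\frac{634 \sqrt{133}}{236737} \approx 0.030885$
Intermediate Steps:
$\frac{U{\left(133 \right)}}{236737} = \frac{634 \sqrt{133}}{236737}$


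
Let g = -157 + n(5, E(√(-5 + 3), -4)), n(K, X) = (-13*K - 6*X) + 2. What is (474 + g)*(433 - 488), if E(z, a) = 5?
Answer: -12320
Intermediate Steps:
n(K, X) = 2 - 13*K - 6*X
g = -250 (g = -157 + (2 - 13*5 - 6*5) = -157 + (2 - 65 - 30) = -157 - 93 = -250)
(474 + g)*(433 - 488) = (474 - 250)*(433 - 488) = 224*(-55) = -12320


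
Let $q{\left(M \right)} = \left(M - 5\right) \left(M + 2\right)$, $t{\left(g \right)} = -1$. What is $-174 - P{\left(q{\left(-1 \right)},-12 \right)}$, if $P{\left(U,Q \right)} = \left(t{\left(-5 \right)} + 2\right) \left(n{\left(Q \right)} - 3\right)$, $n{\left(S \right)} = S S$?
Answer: $-315$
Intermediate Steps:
$n{\left(S \right)} = S^{2}$
$q{\left(M \right)} = \left(-5 + M\right) \left(2 + M\right)$
$P{\left(U,Q \right)} = -3 + Q^{2}$ ($P{\left(U,Q \right)} = \left(-1 + 2\right) \left(Q^{2} - 3\right) = 1 \left(-3 + Q^{2}\right) = -3 + Q^{2}$)
$-174 - P{\left(q{\left(-1 \right)},-12 \right)} = -174 - \left(-3 + \left(-12\right)^{2}\right) = -174 - \left(-3 + 144\right) = -174 - 141 = -315$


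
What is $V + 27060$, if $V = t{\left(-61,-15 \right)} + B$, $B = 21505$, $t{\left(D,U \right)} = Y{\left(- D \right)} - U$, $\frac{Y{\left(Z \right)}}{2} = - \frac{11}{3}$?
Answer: $\frac{145718}{3} \approx 48573.0$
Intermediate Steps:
$Y{\left(Z \right)} = - \frac{22}{3}$ ($Y{\left(Z \right)} = 2 \left(- \frac{11}{3}\right) = - \frac{22}{3}$)
$t{\left(D,U \right)} = - \frac{22}{3} - U$
$V = \frac{64538}{3}$ ($V = \left(- \frac{22}{3} - -15\right) + 21505 = \left(- \frac{22}{3} + 15\right) + 21505 = \frac{23}{3} + 21505 = \frac{64538}{3} \approx 21513.0$)
$V + 27060 = \frac{64538}{3} + 27060 = \frac{145718}{3}$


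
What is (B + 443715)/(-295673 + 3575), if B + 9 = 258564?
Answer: -117045/48683 ≈ -2.4042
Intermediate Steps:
B = 258555 (B = -9 + 258564 = 258555)
(B + 443715)/(-295673 + 3575) = (258555 + 443715)/(-295673 + 3575) = 702270/(-292098) = 702270*(-1/292098) = -117045/48683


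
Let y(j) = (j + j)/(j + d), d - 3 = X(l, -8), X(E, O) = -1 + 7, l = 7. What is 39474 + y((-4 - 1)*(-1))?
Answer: 276323/7 ≈ 39475.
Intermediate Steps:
X(E, O) = 6
d = 9 (d = 3 + 6 = 9)
y(j) = 2*j/(9 + j) (y(j) = (j + j)/(j + 9) = (2*j)/(9 + j) = 2*j/(9 + j))
39474 + y((-4 - 1)*(-1)) = 39474 + 2*((-4 - 1)*(-1))/(9 + (-4 - 1)*(-1)) = 39474 + 2*(-5*(-1))/(9 - 5*(-1)) = 39474 + 2*5/(9 + 5) = 39474 + 2*5/14 = 39474 + 2*5*(1/14) = 39474 + 5/7 = 276323/7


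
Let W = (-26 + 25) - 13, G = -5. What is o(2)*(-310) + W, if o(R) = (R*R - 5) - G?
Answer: -1254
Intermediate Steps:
o(R) = R**2 (o(R) = (R*R - 5) - 1*(-5) = (R**2 - 5) + 5 = (-5 + R**2) + 5 = R**2)
W = -14 (W = -1 - 13 = -14)
o(2)*(-310) + W = 2**2*(-310) - 14 = 4*(-310) - 14 = -1240 - 14 = -1254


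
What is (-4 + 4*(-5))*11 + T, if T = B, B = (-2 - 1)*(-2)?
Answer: -258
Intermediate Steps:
B = 6 (B = -3*(-2) = 6)
T = 6
(-4 + 4*(-5))*11 + T = (-4 + 4*(-5))*11 + 6 = (-4 - 20)*11 + 6 = -24*11 + 6 = -264 + 6 = -258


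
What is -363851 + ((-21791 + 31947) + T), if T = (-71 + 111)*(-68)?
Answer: -356415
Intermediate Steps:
T = -2720 (T = 40*(-68) = -2720)
-363851 + ((-21791 + 31947) + T) = -363851 + ((-21791 + 31947) - 2720) = -363851 + (10156 - 2720) = -363851 + 7436 = -356415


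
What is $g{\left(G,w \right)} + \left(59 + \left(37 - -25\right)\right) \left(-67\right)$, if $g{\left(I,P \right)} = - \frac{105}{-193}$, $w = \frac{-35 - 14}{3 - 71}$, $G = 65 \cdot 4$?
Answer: $- \frac{1564546}{193} \approx -8106.5$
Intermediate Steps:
$G = 260$
$w = \frac{49}{68}$ ($w = - \frac{49}{-68} = \left(-49\right) \left(- \frac{1}{68}\right) = \frac{49}{68} \approx 0.72059$)
$g{\left(I,P \right)} = \frac{105}{193}$ ($g{\left(I,P \right)} = \left(-105\right) \left(- \frac{1}{193}\right) = \frac{105}{193}$)
$g{\left(G,w \right)} + \left(59 + \left(37 - -25\right)\right) \left(-67\right) = \frac{105}{193} + \left(59 + \left(37 - -25\right)\right) \left(-67\right) = \frac{105}{193} + \left(59 + \left(37 + 25\right)\right) \left(-67\right) = \frac{105}{193} + \left(59 + 62\right) \left(-67\right) = \frac{105}{193} + 121 \left(-67\right) = \frac{105}{193} - 8107 = - \frac{1564546}{193}$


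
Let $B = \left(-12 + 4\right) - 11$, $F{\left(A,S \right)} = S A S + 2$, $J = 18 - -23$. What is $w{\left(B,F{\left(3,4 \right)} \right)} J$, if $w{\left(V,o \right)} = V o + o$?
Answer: $-36900$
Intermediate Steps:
$J = 41$ ($J = 18 + 23 = 41$)
$F{\left(A,S \right)} = 2 + A S^{2}$ ($F{\left(A,S \right)} = A S S + 2 = A S^{2} + 2 = 2 + A S^{2}$)
$B = -19$ ($B = -8 - 11 = -19$)
$w{\left(V,o \right)} = o + V o$
$w{\left(B,F{\left(3,4 \right)} \right)} J = \left(2 + 3 \cdot 4^{2}\right) \left(1 - 19\right) 41 = \left(2 + 3 \cdot 16\right) \left(-18\right) 41 = \left(2 + 48\right) \left(-18\right) 41 = 50 \left(-18\right) 41 = \left(-900\right) 41 = -36900$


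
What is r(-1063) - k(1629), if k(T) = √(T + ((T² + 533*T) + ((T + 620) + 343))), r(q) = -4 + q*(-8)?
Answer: 8500 - 3*√391791 ≈ 6622.2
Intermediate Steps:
r(q) = -4 - 8*q
k(T) = √(963 + T² + 535*T) (k(T) = √(T + ((T² + 533*T) + ((620 + T) + 343))) = √(T + ((T² + 533*T) + (963 + T))) = √(T + (963 + T² + 534*T)) = √(963 + T² + 535*T))
r(-1063) - k(1629) = (-4 - 8*(-1063)) - √(963 + 1629² + 535*1629) = (-4 + 8504) - √(963 + 2653641 + 871515) = 8500 - √3526119 = 8500 - 3*√391791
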